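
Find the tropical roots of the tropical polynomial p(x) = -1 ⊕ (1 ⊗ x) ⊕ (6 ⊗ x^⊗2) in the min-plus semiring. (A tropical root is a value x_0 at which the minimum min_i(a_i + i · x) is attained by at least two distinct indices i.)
Roots: {-5, -2}

Each tropical root is a break point of the lower envelope of the lines y = a_i + i · x (there are 3 lines, with slopes 0, 1, ..., 2). Only the lines that attain the minimum somewhere contribute to roots; other lines are dominated. Here the surviving (envelope) indices are i = 2, i = 1, i = 0.
Intersections between consecutive envelope lines give the roots: for adjacent envelope indices i < j the intersection is x = (a_i − a_j) / (j − i). Reading off the sorted break points: {-5, -2}.
Verification: at each break x_0, at least two indices attain the minimum of min_i(a_i + i · x_0).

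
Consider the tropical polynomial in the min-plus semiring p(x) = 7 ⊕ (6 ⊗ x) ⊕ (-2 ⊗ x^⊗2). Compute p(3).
p(3) = 4

A tropical monomial a ⊗ x^⊗i evaluates to a + i · x. Evaluating each term at x = 3:
  Term 0 contributes 7 + 0 · 3 = 7
  Term 1 contributes 6 + 1 · 3 = 9
  Term 2 contributes -2 + 2 · 3 = 4
p(3) = ⊕ of these = min[7, 9, 4] = 4.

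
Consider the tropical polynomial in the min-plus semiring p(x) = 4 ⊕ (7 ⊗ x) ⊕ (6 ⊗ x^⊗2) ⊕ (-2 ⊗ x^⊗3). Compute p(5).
p(5) = 4

A tropical monomial a ⊗ x^⊗i evaluates to a + i · x. Evaluating each term at x = 5:
  Term 0 contributes 4 + 0 · 5 = 4
  Term 1 contributes 7 + 1 · 5 = 12
  Term 2 contributes 6 + 2 · 5 = 16
  Term 3 contributes -2 + 3 · 5 = 13
p(5) = ⊕ of these = min[4, 12, 16, 13] = 4.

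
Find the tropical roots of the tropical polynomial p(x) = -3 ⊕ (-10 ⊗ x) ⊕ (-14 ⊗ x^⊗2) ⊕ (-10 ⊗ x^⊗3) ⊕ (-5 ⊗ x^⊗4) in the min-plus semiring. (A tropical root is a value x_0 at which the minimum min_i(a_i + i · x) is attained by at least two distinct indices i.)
Roots: {-5, -4, 4, 7}

Each tropical root is a break point of the lower envelope of the lines y = a_i + i · x (there are 5 lines, with slopes 0, 1, ..., 4). Only the lines that attain the minimum somewhere contribute to roots; other lines are dominated. Here the surviving (envelope) indices are i = 4, i = 3, i = 2, i = 1, i = 0.
Intersections between consecutive envelope lines give the roots: for adjacent envelope indices i < j the intersection is x = (a_i − a_j) / (j − i). Reading off the sorted break points: {-5, -4, 4, 7}.
Verification: at each break x_0, at least two indices attain the minimum of min_i(a_i + i · x_0).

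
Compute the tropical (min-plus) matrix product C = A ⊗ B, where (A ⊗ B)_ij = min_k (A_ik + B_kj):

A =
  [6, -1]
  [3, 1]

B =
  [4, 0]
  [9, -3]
A ⊗ B =
  [8, -4]
  [7, -2]

Apply the min-plus product entry-by-entry:
  C[0][0] = min over k of (A[0][0] + B[0][0] = 6 + 4 = 10, A[0][1] + B[1][0] = -1 + 9 = 8) = 8 (attained at k = 1)
  C[0][1] = min over k of (A[0][0] + B[0][1] = 6 + 0 = 6, A[0][1] + B[1][1] = -1 + -3 = -4) = -4 (attained at k = 1)
  C[1][0] = min over k of (A[1][0] + B[0][0] = 3 + 4 = 7, A[1][1] + B[1][0] = 1 + 9 = 10) = 7 (attained at k = 0)
  C[1][1] = min over k of (A[1][0] + B[0][1] = 3 + 0 = 3, A[1][1] + B[1][1] = 1 + -3 = -2) = -2 (attained at k = 1)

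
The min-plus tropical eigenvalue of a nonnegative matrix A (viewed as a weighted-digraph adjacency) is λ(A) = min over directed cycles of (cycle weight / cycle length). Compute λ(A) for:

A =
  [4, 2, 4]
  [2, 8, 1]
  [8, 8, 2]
λ(A) = 2

Enumerate directed cycles and compute their means (weight / length). Sample:
  cycle 0 → 0: weight = 4, length = 1, mean = 4/1 ≈ 4.000
  cycle 1 → 1: weight = 8, length = 1, mean = 8/1 ≈ 8.000
  cycle 2 → 2: weight = 2, length = 1, mean = 2/1 ≈ 2.000
  cycle 0 → 1 → 0: weight = 4, length = 2, mean = 4/2 ≈ 2.000
  cycle 0 → 2 → 0: weight = 12, length = 2, mean = 12/2 ≈ 6.000
  cycle 1 → 0 → 1: weight = 4, length = 2, mean = 4/2 ≈ 2.000
Minimum mean = 2.000, attained e.g. along the cycle 2 → 2 with weight 2 and length 1. So λ(A) = 2/1 = 2.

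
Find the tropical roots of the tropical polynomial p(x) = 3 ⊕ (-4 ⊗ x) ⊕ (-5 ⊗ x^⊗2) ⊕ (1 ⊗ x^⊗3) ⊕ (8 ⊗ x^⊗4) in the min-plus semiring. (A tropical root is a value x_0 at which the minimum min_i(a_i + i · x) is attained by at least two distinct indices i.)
Roots: {-7, -6, 1, 7}

Each tropical root is a break point of the lower envelope of the lines y = a_i + i · x (there are 5 lines, with slopes 0, 1, ..., 4). Only the lines that attain the minimum somewhere contribute to roots; other lines are dominated. Here the surviving (envelope) indices are i = 4, i = 3, i = 2, i = 1, i = 0.
Intersections between consecutive envelope lines give the roots: for adjacent envelope indices i < j the intersection is x = (a_i − a_j) / (j − i). Reading off the sorted break points: {-7, -6, 1, 7}.
Verification: at each break x_0, at least two indices attain the minimum of min_i(a_i + i · x_0).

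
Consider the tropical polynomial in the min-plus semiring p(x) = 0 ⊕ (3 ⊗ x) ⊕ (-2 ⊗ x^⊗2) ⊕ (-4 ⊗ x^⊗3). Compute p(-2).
p(-2) = -10

A tropical monomial a ⊗ x^⊗i evaluates to a + i · x. Evaluating each term at x = -2:
  Term 0 contributes 0 + 0 · -2 = 0
  Term 1 contributes 3 + 1 · -2 = 1
  Term 2 contributes -2 + 2 · -2 = -6
  Term 3 contributes -4 + 3 · -2 = -10
p(-2) = ⊕ of these = min[0, 1, -6, -10] = -10.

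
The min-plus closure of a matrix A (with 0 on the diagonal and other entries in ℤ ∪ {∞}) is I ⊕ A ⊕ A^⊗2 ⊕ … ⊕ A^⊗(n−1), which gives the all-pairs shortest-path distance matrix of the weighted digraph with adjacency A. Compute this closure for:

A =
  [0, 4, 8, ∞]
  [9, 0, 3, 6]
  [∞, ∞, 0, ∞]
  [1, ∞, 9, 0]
Closure =
  [0, 4, 7, 10]
  [7, 0, 3, 6]
  [∞, ∞, 0, ∞]
  [1, 5, 8, 0]

This is the Floyd-Warshall all-pairs shortest-path computation. For each intermediate vertex k = 0, 1, …, 3, update dist[i][j] ← min(dist[i][j], dist[i][k] + dist[k][j]). The final matrix gives, for each (i, j), the minimum total weight of any directed path from i to j (possibly empty when i = j).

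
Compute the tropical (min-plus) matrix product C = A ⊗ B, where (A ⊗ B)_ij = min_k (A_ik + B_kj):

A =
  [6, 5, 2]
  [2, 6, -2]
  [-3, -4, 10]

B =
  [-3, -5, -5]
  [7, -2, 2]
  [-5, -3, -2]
A ⊗ B =
  [-3, -1, 0]
  [-7, -5, -4]
  [-6, -8, -8]

Apply the min-plus product entry-by-entry:
  C[0][0] = min over k of (A[0][0] + B[0][0] = 6 + -3 = 3, A[0][1] + B[1][0] = 5 + 7 = 12, A[0][2] + B[2][0] = 2 + -5 = -3) = -3 (attained at k = 2)
  C[0][1] = min over k of (A[0][0] + B[0][1] = 6 + -5 = 1, A[0][1] + B[1][1] = 5 + -2 = 3, A[0][2] + B[2][1] = 2 + -3 = -1) = -1 (attained at k = 2)
  C[0][2] = min over k of (A[0][0] + B[0][2] = 6 + -5 = 1, A[0][1] + B[1][2] = 5 + 2 = 7, A[0][2] + B[2][2] = 2 + -2 = 0) = 0 (attained at k = 2)
  C[1][0] = min over k of (A[1][0] + B[0][0] = 2 + -3 = -1, A[1][1] + B[1][0] = 6 + 7 = 13, A[1][2] + B[2][0] = -2 + -5 = -7) = -7 (attained at k = 2)
  C[1][1] = min over k of (A[1][0] + B[0][1] = 2 + -5 = -3, A[1][1] + B[1][1] = 6 + -2 = 4, A[1][2] + B[2][1] = -2 + -3 = -5) = -5 (attained at k = 2)
  C[1][2] = min over k of (A[1][0] + B[0][2] = 2 + -5 = -3, A[1][1] + B[1][2] = 6 + 2 = 8, A[1][2] + B[2][2] = -2 + -2 = -4) = -4 (attained at k = 2)
  C[2][0] = min over k of (A[2][0] + B[0][0] = -3 + -3 = -6, A[2][1] + B[1][0] = -4 + 7 = 3, A[2][2] + B[2][0] = 10 + -5 = 5) = -6 (attained at k = 0)
  C[2][1] = min over k of (A[2][0] + B[0][1] = -3 + -5 = -8, A[2][1] + B[1][1] = -4 + -2 = -6, A[2][2] + B[2][1] = 10 + -3 = 7) = -8 (attained at k = 0)
  C[2][2] = min over k of (A[2][0] + B[0][2] = -3 + -5 = -8, A[2][1] + B[1][2] = -4 + 2 = -2, A[2][2] + B[2][2] = 10 + -2 = 8) = -8 (attained at k = 0)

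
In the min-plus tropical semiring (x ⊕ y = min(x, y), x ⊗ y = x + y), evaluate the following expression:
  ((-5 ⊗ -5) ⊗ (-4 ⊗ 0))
((-5 ⊗ -5) ⊗ (-4 ⊗ 0)) = -14

Expand innermost to outermost. Recall ⊕ takes the minimum of its arguments and ⊗ takes their sum. Working out the expression ((-5 ⊗ -5) ⊗ (-4 ⊗ 0)) gives -14.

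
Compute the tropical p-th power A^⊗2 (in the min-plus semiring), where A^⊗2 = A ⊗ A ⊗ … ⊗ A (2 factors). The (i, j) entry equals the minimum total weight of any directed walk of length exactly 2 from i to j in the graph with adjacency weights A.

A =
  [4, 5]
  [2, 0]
A^⊗2 =
  [7, 5]
  [2, 0]

Each entry (A^⊗2)_ij equals the minimum over all length-2 walks i = v_0 → v_1 → … → v_2 = j of Σ_t A[v_t][v_{t+1}]. For example, for (i, j) = (0, 1) we minimise over 2 possible intermediate vertex sequences; the minimum is 5, attained along the walk 0 → 1 → 1.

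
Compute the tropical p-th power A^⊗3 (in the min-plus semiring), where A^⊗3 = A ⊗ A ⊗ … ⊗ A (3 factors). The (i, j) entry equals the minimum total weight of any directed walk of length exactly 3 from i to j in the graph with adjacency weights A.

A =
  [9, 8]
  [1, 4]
A^⊗3 =
  [13, 16]
  [9, 12]

Each entry (A^⊗3)_ij equals the minimum over all length-3 walks i = v_0 → v_1 → … → v_3 = j of Σ_t A[v_t][v_{t+1}]. For example, for (i, j) = (0, 1) we minimise over 4 possible intermediate vertex sequences; the minimum is 16, attained along the walk 0 → 1 → 1 → 1.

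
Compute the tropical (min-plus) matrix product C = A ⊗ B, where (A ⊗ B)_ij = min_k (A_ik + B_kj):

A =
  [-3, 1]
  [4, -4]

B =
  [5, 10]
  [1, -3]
A ⊗ B =
  [2, -2]
  [-3, -7]

Apply the min-plus product entry-by-entry:
  C[0][0] = min over k of (A[0][0] + B[0][0] = -3 + 5 = 2, A[0][1] + B[1][0] = 1 + 1 = 2) = 2 (attained at k = 0)
  C[0][1] = min over k of (A[0][0] + B[0][1] = -3 + 10 = 7, A[0][1] + B[1][1] = 1 + -3 = -2) = -2 (attained at k = 1)
  C[1][0] = min over k of (A[1][0] + B[0][0] = 4 + 5 = 9, A[1][1] + B[1][0] = -4 + 1 = -3) = -3 (attained at k = 1)
  C[1][1] = min over k of (A[1][0] + B[0][1] = 4 + 10 = 14, A[1][1] + B[1][1] = -4 + -3 = -7) = -7 (attained at k = 1)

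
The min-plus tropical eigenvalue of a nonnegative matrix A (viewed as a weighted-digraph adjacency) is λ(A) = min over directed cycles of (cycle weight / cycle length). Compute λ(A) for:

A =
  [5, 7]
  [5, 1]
λ(A) = 1

Enumerate directed cycles and compute their means (weight / length). Sample:
  cycle 0 → 0: weight = 5, length = 1, mean = 5/1 ≈ 5.000
  cycle 1 → 1: weight = 1, length = 1, mean = 1/1 ≈ 1.000
  cycle 0 → 1 → 0: weight = 12, length = 2, mean = 12/2 ≈ 6.000
  cycle 1 → 0 → 1: weight = 12, length = 2, mean = 12/2 ≈ 6.000
Minimum mean = 1.000, attained e.g. along the cycle 1 → 1 with weight 1 and length 1. So λ(A) = 1/1 = 1.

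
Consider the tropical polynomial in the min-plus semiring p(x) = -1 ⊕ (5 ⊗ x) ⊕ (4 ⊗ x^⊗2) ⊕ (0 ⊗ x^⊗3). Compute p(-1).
p(-1) = -3

A tropical monomial a ⊗ x^⊗i evaluates to a + i · x. Evaluating each term at x = -1:
  Term 0 contributes -1 + 0 · -1 = -1
  Term 1 contributes 5 + 1 · -1 = 4
  Term 2 contributes 4 + 2 · -1 = 2
  Term 3 contributes 0 + 3 · -1 = -3
p(-1) = ⊕ of these = min[-1, 4, 2, -3] = -3.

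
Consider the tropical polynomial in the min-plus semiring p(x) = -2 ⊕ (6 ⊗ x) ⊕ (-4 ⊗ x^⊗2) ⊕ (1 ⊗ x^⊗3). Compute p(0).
p(0) = -4

A tropical monomial a ⊗ x^⊗i evaluates to a + i · x. Evaluating each term at x = 0:
  Term 0 contributes -2 + 0 · 0 = -2
  Term 1 contributes 6 + 1 · 0 = 6
  Term 2 contributes -4 + 2 · 0 = -4
  Term 3 contributes 1 + 3 · 0 = 1
p(0) = ⊕ of these = min[-2, 6, -4, 1] = -4.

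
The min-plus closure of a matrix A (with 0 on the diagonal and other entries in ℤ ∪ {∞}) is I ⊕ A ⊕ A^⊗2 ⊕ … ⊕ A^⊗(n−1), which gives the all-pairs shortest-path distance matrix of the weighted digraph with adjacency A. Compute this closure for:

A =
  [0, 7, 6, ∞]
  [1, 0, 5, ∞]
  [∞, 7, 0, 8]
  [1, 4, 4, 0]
Closure =
  [0, 7, 6, 14]
  [1, 0, 5, 13]
  [8, 7, 0, 8]
  [1, 4, 4, 0]

This is the Floyd-Warshall all-pairs shortest-path computation. For each intermediate vertex k = 0, 1, …, 3, update dist[i][j] ← min(dist[i][j], dist[i][k] + dist[k][j]). The final matrix gives, for each (i, j), the minimum total weight of any directed path from i to j (possibly empty when i = j).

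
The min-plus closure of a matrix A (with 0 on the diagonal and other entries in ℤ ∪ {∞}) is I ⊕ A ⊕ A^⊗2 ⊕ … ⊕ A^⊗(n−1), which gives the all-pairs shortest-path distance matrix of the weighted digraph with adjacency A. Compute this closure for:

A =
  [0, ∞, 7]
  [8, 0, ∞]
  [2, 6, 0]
Closure =
  [0, 13, 7]
  [8, 0, 15]
  [2, 6, 0]

This is the Floyd-Warshall all-pairs shortest-path computation. For each intermediate vertex k = 0, 1, …, 2, update dist[i][j] ← min(dist[i][j], dist[i][k] + dist[k][j]). The final matrix gives, for each (i, j), the minimum total weight of any directed path from i to j (possibly empty when i = j).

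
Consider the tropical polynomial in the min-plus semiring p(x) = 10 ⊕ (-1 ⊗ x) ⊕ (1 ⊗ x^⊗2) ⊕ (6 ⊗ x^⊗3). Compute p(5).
p(5) = 4

A tropical monomial a ⊗ x^⊗i evaluates to a + i · x. Evaluating each term at x = 5:
  Term 0 contributes 10 + 0 · 5 = 10
  Term 1 contributes -1 + 1 · 5 = 4
  Term 2 contributes 1 + 2 · 5 = 11
  Term 3 contributes 6 + 3 · 5 = 21
p(5) = ⊕ of these = min[10, 4, 11, 21] = 4.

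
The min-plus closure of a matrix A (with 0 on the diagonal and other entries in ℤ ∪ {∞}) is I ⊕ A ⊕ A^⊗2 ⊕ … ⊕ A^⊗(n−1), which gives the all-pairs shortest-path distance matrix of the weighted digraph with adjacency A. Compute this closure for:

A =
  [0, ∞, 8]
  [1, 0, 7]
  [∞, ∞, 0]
Closure =
  [0, ∞, 8]
  [1, 0, 7]
  [∞, ∞, 0]

This is the Floyd-Warshall all-pairs shortest-path computation. For each intermediate vertex k = 0, 1, …, 2, update dist[i][j] ← min(dist[i][j], dist[i][k] + dist[k][j]). The final matrix gives, for each (i, j), the minimum total weight of any directed path from i to j (possibly empty when i = j).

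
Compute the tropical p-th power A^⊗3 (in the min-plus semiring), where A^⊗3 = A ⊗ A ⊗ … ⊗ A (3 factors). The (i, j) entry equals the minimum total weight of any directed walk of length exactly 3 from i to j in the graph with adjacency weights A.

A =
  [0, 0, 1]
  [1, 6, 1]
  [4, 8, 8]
A^⊗3 =
  [0, 0, 1]
  [1, 1, 2]
  [4, 4, 5]

Each entry (A^⊗3)_ij equals the minimum over all length-3 walks i = v_0 → v_1 → … → v_3 = j of Σ_t A[v_t][v_{t+1}]. For example, for (i, j) = (0, 2) we minimise over 9 possible intermediate vertex sequences; the minimum is 1, attained along the walk 0 → 0 → 0 → 2.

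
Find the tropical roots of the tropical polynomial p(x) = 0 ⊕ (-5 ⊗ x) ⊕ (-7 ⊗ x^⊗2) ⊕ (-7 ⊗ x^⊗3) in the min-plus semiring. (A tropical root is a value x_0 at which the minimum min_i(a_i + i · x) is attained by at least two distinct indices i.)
Roots: {0, 2, 5}

Each tropical root is a break point of the lower envelope of the lines y = a_i + i · x (there are 4 lines, with slopes 0, 1, ..., 3). Only the lines that attain the minimum somewhere contribute to roots; other lines are dominated. Here the surviving (envelope) indices are i = 3, i = 2, i = 1, i = 0.
Intersections between consecutive envelope lines give the roots: for adjacent envelope indices i < j the intersection is x = (a_i − a_j) / (j − i). Reading off the sorted break points: {0, 2, 5}.
Verification: at each break x_0, at least two indices attain the minimum of min_i(a_i + i · x_0).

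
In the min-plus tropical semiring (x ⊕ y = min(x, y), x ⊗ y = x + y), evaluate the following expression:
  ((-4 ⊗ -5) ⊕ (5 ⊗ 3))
((-4 ⊗ -5) ⊕ (5 ⊗ 3)) = -9

Expand innermost to outermost. Recall ⊕ takes the minimum of its arguments and ⊗ takes their sum. Working out the expression ((-4 ⊗ -5) ⊕ (5 ⊗ 3)) gives -9.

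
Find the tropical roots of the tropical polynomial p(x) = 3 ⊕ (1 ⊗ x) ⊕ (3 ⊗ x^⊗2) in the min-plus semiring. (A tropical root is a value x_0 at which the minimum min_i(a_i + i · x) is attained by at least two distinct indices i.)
Roots: {-2, 2}

Each tropical root is a break point of the lower envelope of the lines y = a_i + i · x (there are 3 lines, with slopes 0, 1, ..., 2). Only the lines that attain the minimum somewhere contribute to roots; other lines are dominated. Here the surviving (envelope) indices are i = 2, i = 1, i = 0.
Intersections between consecutive envelope lines give the roots: for adjacent envelope indices i < j the intersection is x = (a_i − a_j) / (j − i). Reading off the sorted break points: {-2, 2}.
Verification: at each break x_0, at least two indices attain the minimum of min_i(a_i + i · x_0).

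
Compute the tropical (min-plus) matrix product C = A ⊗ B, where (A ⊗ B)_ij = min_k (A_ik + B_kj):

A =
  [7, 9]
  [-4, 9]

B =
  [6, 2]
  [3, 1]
A ⊗ B =
  [12, 9]
  [2, -2]

Apply the min-plus product entry-by-entry:
  C[0][0] = min over k of (A[0][0] + B[0][0] = 7 + 6 = 13, A[0][1] + B[1][0] = 9 + 3 = 12) = 12 (attained at k = 1)
  C[0][1] = min over k of (A[0][0] + B[0][1] = 7 + 2 = 9, A[0][1] + B[1][1] = 9 + 1 = 10) = 9 (attained at k = 0)
  C[1][0] = min over k of (A[1][0] + B[0][0] = -4 + 6 = 2, A[1][1] + B[1][0] = 9 + 3 = 12) = 2 (attained at k = 0)
  C[1][1] = min over k of (A[1][0] + B[0][1] = -4 + 2 = -2, A[1][1] + B[1][1] = 9 + 1 = 10) = -2 (attained at k = 0)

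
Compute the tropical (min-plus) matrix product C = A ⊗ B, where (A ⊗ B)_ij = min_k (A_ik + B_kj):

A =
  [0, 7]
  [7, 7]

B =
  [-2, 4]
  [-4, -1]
A ⊗ B =
  [-2, 4]
  [3, 6]

Apply the min-plus product entry-by-entry:
  C[0][0] = min over k of (A[0][0] + B[0][0] = 0 + -2 = -2, A[0][1] + B[1][0] = 7 + -4 = 3) = -2 (attained at k = 0)
  C[0][1] = min over k of (A[0][0] + B[0][1] = 0 + 4 = 4, A[0][1] + B[1][1] = 7 + -1 = 6) = 4 (attained at k = 0)
  C[1][0] = min over k of (A[1][0] + B[0][0] = 7 + -2 = 5, A[1][1] + B[1][0] = 7 + -4 = 3) = 3 (attained at k = 1)
  C[1][1] = min over k of (A[1][0] + B[0][1] = 7 + 4 = 11, A[1][1] + B[1][1] = 7 + -1 = 6) = 6 (attained at k = 1)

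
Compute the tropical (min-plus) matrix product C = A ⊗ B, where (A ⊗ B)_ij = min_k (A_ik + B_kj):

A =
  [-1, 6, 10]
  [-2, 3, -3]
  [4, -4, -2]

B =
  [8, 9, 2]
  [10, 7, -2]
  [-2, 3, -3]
A ⊗ B =
  [7, 8, 1]
  [-5, 0, -6]
  [-4, 1, -6]

Apply the min-plus product entry-by-entry:
  C[0][0] = min over k of (A[0][0] + B[0][0] = -1 + 8 = 7, A[0][1] + B[1][0] = 6 + 10 = 16, A[0][2] + B[2][0] = 10 + -2 = 8) = 7 (attained at k = 0)
  C[0][1] = min over k of (A[0][0] + B[0][1] = -1 + 9 = 8, A[0][1] + B[1][1] = 6 + 7 = 13, A[0][2] + B[2][1] = 10 + 3 = 13) = 8 (attained at k = 0)
  C[0][2] = min over k of (A[0][0] + B[0][2] = -1 + 2 = 1, A[0][1] + B[1][2] = 6 + -2 = 4, A[0][2] + B[2][2] = 10 + -3 = 7) = 1 (attained at k = 0)
  C[1][0] = min over k of (A[1][0] + B[0][0] = -2 + 8 = 6, A[1][1] + B[1][0] = 3 + 10 = 13, A[1][2] + B[2][0] = -3 + -2 = -5) = -5 (attained at k = 2)
  C[1][1] = min over k of (A[1][0] + B[0][1] = -2 + 9 = 7, A[1][1] + B[1][1] = 3 + 7 = 10, A[1][2] + B[2][1] = -3 + 3 = 0) = 0 (attained at k = 2)
  C[1][2] = min over k of (A[1][0] + B[0][2] = -2 + 2 = 0, A[1][1] + B[1][2] = 3 + -2 = 1, A[1][2] + B[2][2] = -3 + -3 = -6) = -6 (attained at k = 2)
  C[2][0] = min over k of (A[2][0] + B[0][0] = 4 + 8 = 12, A[2][1] + B[1][0] = -4 + 10 = 6, A[2][2] + B[2][0] = -2 + -2 = -4) = -4 (attained at k = 2)
  C[2][1] = min over k of (A[2][0] + B[0][1] = 4 + 9 = 13, A[2][1] + B[1][1] = -4 + 7 = 3, A[2][2] + B[2][1] = -2 + 3 = 1) = 1 (attained at k = 2)
  C[2][2] = min over k of (A[2][0] + B[0][2] = 4 + 2 = 6, A[2][1] + B[1][2] = -4 + -2 = -6, A[2][2] + B[2][2] = -2 + -3 = -5) = -6 (attained at k = 1)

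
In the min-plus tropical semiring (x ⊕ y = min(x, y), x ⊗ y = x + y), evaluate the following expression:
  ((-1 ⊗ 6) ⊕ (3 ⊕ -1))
((-1 ⊗ 6) ⊕ (3 ⊕ -1)) = -1

Expand innermost to outermost. Recall ⊕ takes the minimum of its arguments and ⊗ takes their sum. Working out the expression ((-1 ⊗ 6) ⊕ (3 ⊕ -1)) gives -1.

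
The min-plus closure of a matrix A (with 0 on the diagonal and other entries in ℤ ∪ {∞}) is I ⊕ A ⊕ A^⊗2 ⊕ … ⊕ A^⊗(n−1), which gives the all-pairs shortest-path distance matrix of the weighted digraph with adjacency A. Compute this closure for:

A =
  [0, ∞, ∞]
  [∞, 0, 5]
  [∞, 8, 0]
Closure =
  [0, ∞, ∞]
  [∞, 0, 5]
  [∞, 8, 0]

This is the Floyd-Warshall all-pairs shortest-path computation. For each intermediate vertex k = 0, 1, …, 2, update dist[i][j] ← min(dist[i][j], dist[i][k] + dist[k][j]). The final matrix gives, for each (i, j), the minimum total weight of any directed path from i to j (possibly empty when i = j).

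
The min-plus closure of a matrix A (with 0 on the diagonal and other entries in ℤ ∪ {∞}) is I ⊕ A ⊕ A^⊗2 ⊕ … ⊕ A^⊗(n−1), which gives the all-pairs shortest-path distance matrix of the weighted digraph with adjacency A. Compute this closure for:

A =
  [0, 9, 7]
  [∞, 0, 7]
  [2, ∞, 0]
Closure =
  [0, 9, 7]
  [9, 0, 7]
  [2, 11, 0]

This is the Floyd-Warshall all-pairs shortest-path computation. For each intermediate vertex k = 0, 1, …, 2, update dist[i][j] ← min(dist[i][j], dist[i][k] + dist[k][j]). The final matrix gives, for each (i, j), the minimum total weight of any directed path from i to j (possibly empty when i = j).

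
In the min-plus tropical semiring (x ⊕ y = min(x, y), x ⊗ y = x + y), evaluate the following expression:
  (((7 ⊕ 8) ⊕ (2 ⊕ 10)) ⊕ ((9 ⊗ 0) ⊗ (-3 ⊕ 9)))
(((7 ⊕ 8) ⊕ (2 ⊕ 10)) ⊕ ((9 ⊗ 0) ⊗ (-3 ⊕ 9))) = 2

Expand innermost to outermost. Recall ⊕ takes the minimum of its arguments and ⊗ takes their sum. Working out the expression (((7 ⊕ 8) ⊕ (2 ⊕ 10)) ⊕ ((9 ⊗ 0) ⊗ (-3 ⊕ 9))) gives 2.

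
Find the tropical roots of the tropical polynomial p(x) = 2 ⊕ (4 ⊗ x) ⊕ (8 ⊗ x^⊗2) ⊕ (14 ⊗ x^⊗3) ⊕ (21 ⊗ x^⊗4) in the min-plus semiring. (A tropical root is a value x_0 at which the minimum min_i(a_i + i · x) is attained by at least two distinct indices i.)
Roots: {-7, -6, -4, -2}

Each tropical root is a break point of the lower envelope of the lines y = a_i + i · x (there are 5 lines, with slopes 0, 1, ..., 4). Only the lines that attain the minimum somewhere contribute to roots; other lines are dominated. Here the surviving (envelope) indices are i = 4, i = 3, i = 2, i = 1, i = 0.
Intersections between consecutive envelope lines give the roots: for adjacent envelope indices i < j the intersection is x = (a_i − a_j) / (j − i). Reading off the sorted break points: {-7, -6, -4, -2}.
Verification: at each break x_0, at least two indices attain the minimum of min_i(a_i + i · x_0).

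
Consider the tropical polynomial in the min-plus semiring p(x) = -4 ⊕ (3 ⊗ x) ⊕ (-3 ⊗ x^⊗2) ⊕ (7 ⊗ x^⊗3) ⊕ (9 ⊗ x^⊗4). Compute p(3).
p(3) = -4

A tropical monomial a ⊗ x^⊗i evaluates to a + i · x. Evaluating each term at x = 3:
  Term 0 contributes -4 + 0 · 3 = -4
  Term 1 contributes 3 + 1 · 3 = 6
  Term 2 contributes -3 + 2 · 3 = 3
  Term 3 contributes 7 + 3 · 3 = 16
  Term 4 contributes 9 + 4 · 3 = 21
p(3) = ⊕ of these = min[-4, 6, 3, 16, 21] = -4.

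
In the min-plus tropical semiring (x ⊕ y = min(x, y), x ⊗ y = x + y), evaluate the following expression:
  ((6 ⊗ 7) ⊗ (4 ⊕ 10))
((6 ⊗ 7) ⊗ (4 ⊕ 10)) = 17

Expand innermost to outermost. Recall ⊕ takes the minimum of its arguments and ⊗ takes their sum. Working out the expression ((6 ⊗ 7) ⊗ (4 ⊕ 10)) gives 17.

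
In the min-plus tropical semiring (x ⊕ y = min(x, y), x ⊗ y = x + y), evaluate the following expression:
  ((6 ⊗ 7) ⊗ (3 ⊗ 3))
((6 ⊗ 7) ⊗ (3 ⊗ 3)) = 19

Expand innermost to outermost. Recall ⊕ takes the minimum of its arguments and ⊗ takes their sum. Working out the expression ((6 ⊗ 7) ⊗ (3 ⊗ 3)) gives 19.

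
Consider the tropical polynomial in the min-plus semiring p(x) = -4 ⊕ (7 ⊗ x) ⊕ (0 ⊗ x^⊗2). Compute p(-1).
p(-1) = -4

A tropical monomial a ⊗ x^⊗i evaluates to a + i · x. Evaluating each term at x = -1:
  Term 0 contributes -4 + 0 · -1 = -4
  Term 1 contributes 7 + 1 · -1 = 6
  Term 2 contributes 0 + 2 · -1 = -2
p(-1) = ⊕ of these = min[-4, 6, -2] = -4.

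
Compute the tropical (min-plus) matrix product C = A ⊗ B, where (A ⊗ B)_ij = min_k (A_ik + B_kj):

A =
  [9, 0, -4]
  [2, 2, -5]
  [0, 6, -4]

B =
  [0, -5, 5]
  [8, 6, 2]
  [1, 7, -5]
A ⊗ B =
  [-3, 3, -9]
  [-4, -3, -10]
  [-3, -5, -9]

Apply the min-plus product entry-by-entry:
  C[0][0] = min over k of (A[0][0] + B[0][0] = 9 + 0 = 9, A[0][1] + B[1][0] = 0 + 8 = 8, A[0][2] + B[2][0] = -4 + 1 = -3) = -3 (attained at k = 2)
  C[0][1] = min over k of (A[0][0] + B[0][1] = 9 + -5 = 4, A[0][1] + B[1][1] = 0 + 6 = 6, A[0][2] + B[2][1] = -4 + 7 = 3) = 3 (attained at k = 2)
  C[0][2] = min over k of (A[0][0] + B[0][2] = 9 + 5 = 14, A[0][1] + B[1][2] = 0 + 2 = 2, A[0][2] + B[2][2] = -4 + -5 = -9) = -9 (attained at k = 2)
  C[1][0] = min over k of (A[1][0] + B[0][0] = 2 + 0 = 2, A[1][1] + B[1][0] = 2 + 8 = 10, A[1][2] + B[2][0] = -5 + 1 = -4) = -4 (attained at k = 2)
  C[1][1] = min over k of (A[1][0] + B[0][1] = 2 + -5 = -3, A[1][1] + B[1][1] = 2 + 6 = 8, A[1][2] + B[2][1] = -5 + 7 = 2) = -3 (attained at k = 0)
  C[1][2] = min over k of (A[1][0] + B[0][2] = 2 + 5 = 7, A[1][1] + B[1][2] = 2 + 2 = 4, A[1][2] + B[2][2] = -5 + -5 = -10) = -10 (attained at k = 2)
  C[2][0] = min over k of (A[2][0] + B[0][0] = 0 + 0 = 0, A[2][1] + B[1][0] = 6 + 8 = 14, A[2][2] + B[2][0] = -4 + 1 = -3) = -3 (attained at k = 2)
  C[2][1] = min over k of (A[2][0] + B[0][1] = 0 + -5 = -5, A[2][1] + B[1][1] = 6 + 6 = 12, A[2][2] + B[2][1] = -4 + 7 = 3) = -5 (attained at k = 0)
  C[2][2] = min over k of (A[2][0] + B[0][2] = 0 + 5 = 5, A[2][1] + B[1][2] = 6 + 2 = 8, A[2][2] + B[2][2] = -4 + -5 = -9) = -9 (attained at k = 2)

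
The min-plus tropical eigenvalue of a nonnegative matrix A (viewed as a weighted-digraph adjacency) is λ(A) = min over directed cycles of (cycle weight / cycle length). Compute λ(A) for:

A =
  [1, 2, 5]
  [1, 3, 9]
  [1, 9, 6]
λ(A) = 1

Enumerate directed cycles and compute their means (weight / length). Sample:
  cycle 0 → 0: weight = 1, length = 1, mean = 1/1 ≈ 1.000
  cycle 1 → 1: weight = 3, length = 1, mean = 3/1 ≈ 3.000
  cycle 2 → 2: weight = 6, length = 1, mean = 6/1 ≈ 6.000
  cycle 0 → 1 → 0: weight = 3, length = 2, mean = 3/2 ≈ 1.500
  cycle 0 → 2 → 0: weight = 6, length = 2, mean = 6/2 ≈ 3.000
  cycle 1 → 0 → 1: weight = 3, length = 2, mean = 3/2 ≈ 1.500
Minimum mean = 1.000, attained e.g. along the cycle 0 → 0 with weight 1 and length 1. So λ(A) = 1/1 = 1.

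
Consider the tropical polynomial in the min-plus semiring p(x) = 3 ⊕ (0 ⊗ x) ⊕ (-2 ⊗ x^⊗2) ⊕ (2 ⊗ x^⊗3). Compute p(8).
p(8) = 3

A tropical monomial a ⊗ x^⊗i evaluates to a + i · x. Evaluating each term at x = 8:
  Term 0 contributes 3 + 0 · 8 = 3
  Term 1 contributes 0 + 1 · 8 = 8
  Term 2 contributes -2 + 2 · 8 = 14
  Term 3 contributes 2 + 3 · 8 = 26
p(8) = ⊕ of these = min[3, 8, 14, 26] = 3.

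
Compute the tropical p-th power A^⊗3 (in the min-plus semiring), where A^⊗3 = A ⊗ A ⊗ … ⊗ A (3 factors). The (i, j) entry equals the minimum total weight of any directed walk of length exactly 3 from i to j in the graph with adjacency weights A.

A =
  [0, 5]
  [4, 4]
A^⊗3 =
  [0, 5]
  [4, 9]

Each entry (A^⊗3)_ij equals the minimum over all length-3 walks i = v_0 → v_1 → … → v_3 = j of Σ_t A[v_t][v_{t+1}]. For example, for (i, j) = (0, 1) we minimise over 4 possible intermediate vertex sequences; the minimum is 5, attained along the walk 0 → 0 → 0 → 1.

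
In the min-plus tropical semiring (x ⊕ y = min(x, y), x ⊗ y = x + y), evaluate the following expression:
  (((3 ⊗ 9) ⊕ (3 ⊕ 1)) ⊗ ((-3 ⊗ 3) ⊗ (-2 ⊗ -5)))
(((3 ⊗ 9) ⊕ (3 ⊕ 1)) ⊗ ((-3 ⊗ 3) ⊗ (-2 ⊗ -5))) = -6

Expand innermost to outermost. Recall ⊕ takes the minimum of its arguments and ⊗ takes their sum. Working out the expression (((3 ⊗ 9) ⊕ (3 ⊕ 1)) ⊗ ((-3 ⊗ 3) ⊗ (-2 ⊗ -5))) gives -6.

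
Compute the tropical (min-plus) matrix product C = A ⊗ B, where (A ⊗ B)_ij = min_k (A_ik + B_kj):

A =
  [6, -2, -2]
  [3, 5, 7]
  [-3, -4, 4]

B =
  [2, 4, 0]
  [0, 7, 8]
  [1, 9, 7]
A ⊗ B =
  [-2, 5, 5]
  [5, 7, 3]
  [-4, 1, -3]

Apply the min-plus product entry-by-entry:
  C[0][0] = min over k of (A[0][0] + B[0][0] = 6 + 2 = 8, A[0][1] + B[1][0] = -2 + 0 = -2, A[0][2] + B[2][0] = -2 + 1 = -1) = -2 (attained at k = 1)
  C[0][1] = min over k of (A[0][0] + B[0][1] = 6 + 4 = 10, A[0][1] + B[1][1] = -2 + 7 = 5, A[0][2] + B[2][1] = -2 + 9 = 7) = 5 (attained at k = 1)
  C[0][2] = min over k of (A[0][0] + B[0][2] = 6 + 0 = 6, A[0][1] + B[1][2] = -2 + 8 = 6, A[0][2] + B[2][2] = -2 + 7 = 5) = 5 (attained at k = 2)
  C[1][0] = min over k of (A[1][0] + B[0][0] = 3 + 2 = 5, A[1][1] + B[1][0] = 5 + 0 = 5, A[1][2] + B[2][0] = 7 + 1 = 8) = 5 (attained at k = 0)
  C[1][1] = min over k of (A[1][0] + B[0][1] = 3 + 4 = 7, A[1][1] + B[1][1] = 5 + 7 = 12, A[1][2] + B[2][1] = 7 + 9 = 16) = 7 (attained at k = 0)
  C[1][2] = min over k of (A[1][0] + B[0][2] = 3 + 0 = 3, A[1][1] + B[1][2] = 5 + 8 = 13, A[1][2] + B[2][2] = 7 + 7 = 14) = 3 (attained at k = 0)
  C[2][0] = min over k of (A[2][0] + B[0][0] = -3 + 2 = -1, A[2][1] + B[1][0] = -4 + 0 = -4, A[2][2] + B[2][0] = 4 + 1 = 5) = -4 (attained at k = 1)
  C[2][1] = min over k of (A[2][0] + B[0][1] = -3 + 4 = 1, A[2][1] + B[1][1] = -4 + 7 = 3, A[2][2] + B[2][1] = 4 + 9 = 13) = 1 (attained at k = 0)
  C[2][2] = min over k of (A[2][0] + B[0][2] = -3 + 0 = -3, A[2][1] + B[1][2] = -4 + 8 = 4, A[2][2] + B[2][2] = 4 + 7 = 11) = -3 (attained at k = 0)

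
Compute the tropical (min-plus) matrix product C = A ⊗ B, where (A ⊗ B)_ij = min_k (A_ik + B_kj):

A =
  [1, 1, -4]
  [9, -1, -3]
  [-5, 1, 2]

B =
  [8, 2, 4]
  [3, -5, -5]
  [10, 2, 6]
A ⊗ B =
  [4, -4, -4]
  [2, -6, -6]
  [3, -4, -4]

Apply the min-plus product entry-by-entry:
  C[0][0] = min over k of (A[0][0] + B[0][0] = 1 + 8 = 9, A[0][1] + B[1][0] = 1 + 3 = 4, A[0][2] + B[2][0] = -4 + 10 = 6) = 4 (attained at k = 1)
  C[0][1] = min over k of (A[0][0] + B[0][1] = 1 + 2 = 3, A[0][1] + B[1][1] = 1 + -5 = -4, A[0][2] + B[2][1] = -4 + 2 = -2) = -4 (attained at k = 1)
  C[0][2] = min over k of (A[0][0] + B[0][2] = 1 + 4 = 5, A[0][1] + B[1][2] = 1 + -5 = -4, A[0][2] + B[2][2] = -4 + 6 = 2) = -4 (attained at k = 1)
  C[1][0] = min over k of (A[1][0] + B[0][0] = 9 + 8 = 17, A[1][1] + B[1][0] = -1 + 3 = 2, A[1][2] + B[2][0] = -3 + 10 = 7) = 2 (attained at k = 1)
  C[1][1] = min over k of (A[1][0] + B[0][1] = 9 + 2 = 11, A[1][1] + B[1][1] = -1 + -5 = -6, A[1][2] + B[2][1] = -3 + 2 = -1) = -6 (attained at k = 1)
  C[1][2] = min over k of (A[1][0] + B[0][2] = 9 + 4 = 13, A[1][1] + B[1][2] = -1 + -5 = -6, A[1][2] + B[2][2] = -3 + 6 = 3) = -6 (attained at k = 1)
  C[2][0] = min over k of (A[2][0] + B[0][0] = -5 + 8 = 3, A[2][1] + B[1][0] = 1 + 3 = 4, A[2][2] + B[2][0] = 2 + 10 = 12) = 3 (attained at k = 0)
  C[2][1] = min over k of (A[2][0] + B[0][1] = -5 + 2 = -3, A[2][1] + B[1][1] = 1 + -5 = -4, A[2][2] + B[2][1] = 2 + 2 = 4) = -4 (attained at k = 1)
  C[2][2] = min over k of (A[2][0] + B[0][2] = -5 + 4 = -1, A[2][1] + B[1][2] = 1 + -5 = -4, A[2][2] + B[2][2] = 2 + 6 = 8) = -4 (attained at k = 1)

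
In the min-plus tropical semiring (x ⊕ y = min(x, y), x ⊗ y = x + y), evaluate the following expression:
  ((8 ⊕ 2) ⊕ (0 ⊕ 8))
((8 ⊕ 2) ⊕ (0 ⊕ 8)) = 0

Expand innermost to outermost. Recall ⊕ takes the minimum of its arguments and ⊗ takes their sum. Working out the expression ((8 ⊕ 2) ⊕ (0 ⊕ 8)) gives 0.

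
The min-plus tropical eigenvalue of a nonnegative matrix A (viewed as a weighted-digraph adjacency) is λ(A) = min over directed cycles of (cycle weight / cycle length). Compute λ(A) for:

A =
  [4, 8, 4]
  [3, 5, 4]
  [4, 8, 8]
λ(A) = 4

Enumerate directed cycles and compute their means (weight / length). Sample:
  cycle 0 → 0: weight = 4, length = 1, mean = 4/1 ≈ 4.000
  cycle 1 → 1: weight = 5, length = 1, mean = 5/1 ≈ 5.000
  cycle 2 → 2: weight = 8, length = 1, mean = 8/1 ≈ 8.000
  cycle 0 → 1 → 0: weight = 11, length = 2, mean = 11/2 ≈ 5.500
  cycle 0 → 2 → 0: weight = 8, length = 2, mean = 8/2 ≈ 4.000
  cycle 1 → 0 → 1: weight = 11, length = 2, mean = 11/2 ≈ 5.500
Minimum mean = 4.000, attained e.g. along the cycle 0 → 0 with weight 4 and length 1. So λ(A) = 4/1 = 4.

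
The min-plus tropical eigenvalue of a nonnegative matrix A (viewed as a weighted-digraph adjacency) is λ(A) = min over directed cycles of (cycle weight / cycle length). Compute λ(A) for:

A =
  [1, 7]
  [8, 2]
λ(A) = 1

Enumerate directed cycles and compute their means (weight / length). Sample:
  cycle 0 → 0: weight = 1, length = 1, mean = 1/1 ≈ 1.000
  cycle 1 → 1: weight = 2, length = 1, mean = 2/1 ≈ 2.000
  cycle 0 → 1 → 0: weight = 15, length = 2, mean = 15/2 ≈ 7.500
  cycle 1 → 0 → 1: weight = 15, length = 2, mean = 15/2 ≈ 7.500
Minimum mean = 1.000, attained e.g. along the cycle 0 → 0 with weight 1 and length 1. So λ(A) = 1/1 = 1.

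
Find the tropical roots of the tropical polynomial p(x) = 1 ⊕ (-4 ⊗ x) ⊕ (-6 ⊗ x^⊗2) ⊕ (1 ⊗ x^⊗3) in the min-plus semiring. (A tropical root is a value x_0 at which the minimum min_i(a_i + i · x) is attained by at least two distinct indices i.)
Roots: {-7, 2, 5}

Each tropical root is a break point of the lower envelope of the lines y = a_i + i · x (there are 4 lines, with slopes 0, 1, ..., 3). Only the lines that attain the minimum somewhere contribute to roots; other lines are dominated. Here the surviving (envelope) indices are i = 3, i = 2, i = 1, i = 0.
Intersections between consecutive envelope lines give the roots: for adjacent envelope indices i < j the intersection is x = (a_i − a_j) / (j − i). Reading off the sorted break points: {-7, 2, 5}.
Verification: at each break x_0, at least two indices attain the minimum of min_i(a_i + i · x_0).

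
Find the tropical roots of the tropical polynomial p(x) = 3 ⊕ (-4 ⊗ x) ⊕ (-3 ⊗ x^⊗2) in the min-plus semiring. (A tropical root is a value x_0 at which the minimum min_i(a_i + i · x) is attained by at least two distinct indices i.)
Roots: {-1, 7}

Each tropical root is a break point of the lower envelope of the lines y = a_i + i · x (there are 3 lines, with slopes 0, 1, ..., 2). Only the lines that attain the minimum somewhere contribute to roots; other lines are dominated. Here the surviving (envelope) indices are i = 2, i = 1, i = 0.
Intersections between consecutive envelope lines give the roots: for adjacent envelope indices i < j the intersection is x = (a_i − a_j) / (j − i). Reading off the sorted break points: {-1, 7}.
Verification: at each break x_0, at least two indices attain the minimum of min_i(a_i + i · x_0).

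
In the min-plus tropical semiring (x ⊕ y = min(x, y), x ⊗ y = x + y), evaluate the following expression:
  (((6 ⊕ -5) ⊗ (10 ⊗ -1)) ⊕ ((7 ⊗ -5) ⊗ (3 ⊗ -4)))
(((6 ⊕ -5) ⊗ (10 ⊗ -1)) ⊕ ((7 ⊗ -5) ⊗ (3 ⊗ -4))) = 1

Expand innermost to outermost. Recall ⊕ takes the minimum of its arguments and ⊗ takes their sum. Working out the expression (((6 ⊕ -5) ⊗ (10 ⊗ -1)) ⊕ ((7 ⊗ -5) ⊗ (3 ⊗ -4))) gives 1.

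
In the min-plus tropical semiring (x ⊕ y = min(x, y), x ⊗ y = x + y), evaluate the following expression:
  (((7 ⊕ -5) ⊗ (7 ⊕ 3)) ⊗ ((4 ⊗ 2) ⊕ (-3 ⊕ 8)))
(((7 ⊕ -5) ⊗ (7 ⊕ 3)) ⊗ ((4 ⊗ 2) ⊕ (-3 ⊕ 8))) = -5

Expand innermost to outermost. Recall ⊕ takes the minimum of its arguments and ⊗ takes their sum. Working out the expression (((7 ⊕ -5) ⊗ (7 ⊕ 3)) ⊗ ((4 ⊗ 2) ⊕ (-3 ⊕ 8))) gives -5.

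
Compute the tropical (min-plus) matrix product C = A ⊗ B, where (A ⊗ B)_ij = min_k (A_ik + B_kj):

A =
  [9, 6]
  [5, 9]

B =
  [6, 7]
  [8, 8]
A ⊗ B =
  [14, 14]
  [11, 12]

Apply the min-plus product entry-by-entry:
  C[0][0] = min over k of (A[0][0] + B[0][0] = 9 + 6 = 15, A[0][1] + B[1][0] = 6 + 8 = 14) = 14 (attained at k = 1)
  C[0][1] = min over k of (A[0][0] + B[0][1] = 9 + 7 = 16, A[0][1] + B[1][1] = 6 + 8 = 14) = 14 (attained at k = 1)
  C[1][0] = min over k of (A[1][0] + B[0][0] = 5 + 6 = 11, A[1][1] + B[1][0] = 9 + 8 = 17) = 11 (attained at k = 0)
  C[1][1] = min over k of (A[1][0] + B[0][1] = 5 + 7 = 12, A[1][1] + B[1][1] = 9 + 8 = 17) = 12 (attained at k = 0)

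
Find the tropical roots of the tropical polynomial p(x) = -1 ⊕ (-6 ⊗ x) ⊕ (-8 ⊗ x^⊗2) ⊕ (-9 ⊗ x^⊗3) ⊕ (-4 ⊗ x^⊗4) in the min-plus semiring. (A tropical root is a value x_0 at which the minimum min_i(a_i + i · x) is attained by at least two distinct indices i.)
Roots: {-5, 1, 2, 5}

Each tropical root is a break point of the lower envelope of the lines y = a_i + i · x (there are 5 lines, with slopes 0, 1, ..., 4). Only the lines that attain the minimum somewhere contribute to roots; other lines are dominated. Here the surviving (envelope) indices are i = 4, i = 3, i = 2, i = 1, i = 0.
Intersections between consecutive envelope lines give the roots: for adjacent envelope indices i < j the intersection is x = (a_i − a_j) / (j − i). Reading off the sorted break points: {-5, 1, 2, 5}.
Verification: at each break x_0, at least two indices attain the minimum of min_i(a_i + i · x_0).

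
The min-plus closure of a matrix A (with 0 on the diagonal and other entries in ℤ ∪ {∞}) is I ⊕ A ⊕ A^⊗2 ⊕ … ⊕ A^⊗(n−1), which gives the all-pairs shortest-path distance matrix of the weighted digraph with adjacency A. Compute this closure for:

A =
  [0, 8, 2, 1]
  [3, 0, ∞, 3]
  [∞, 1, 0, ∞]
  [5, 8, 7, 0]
Closure =
  [0, 3, 2, 1]
  [3, 0, 5, 3]
  [4, 1, 0, 4]
  [5, 8, 7, 0]

This is the Floyd-Warshall all-pairs shortest-path computation. For each intermediate vertex k = 0, 1, …, 3, update dist[i][j] ← min(dist[i][j], dist[i][k] + dist[k][j]). The final matrix gives, for each (i, j), the minimum total weight of any directed path from i to j (possibly empty when i = j).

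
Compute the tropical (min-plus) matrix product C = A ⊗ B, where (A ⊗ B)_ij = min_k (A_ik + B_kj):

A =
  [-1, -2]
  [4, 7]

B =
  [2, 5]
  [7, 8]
A ⊗ B =
  [1, 4]
  [6, 9]

Apply the min-plus product entry-by-entry:
  C[0][0] = min over k of (A[0][0] + B[0][0] = -1 + 2 = 1, A[0][1] + B[1][0] = -2 + 7 = 5) = 1 (attained at k = 0)
  C[0][1] = min over k of (A[0][0] + B[0][1] = -1 + 5 = 4, A[0][1] + B[1][1] = -2 + 8 = 6) = 4 (attained at k = 0)
  C[1][0] = min over k of (A[1][0] + B[0][0] = 4 + 2 = 6, A[1][1] + B[1][0] = 7 + 7 = 14) = 6 (attained at k = 0)
  C[1][1] = min over k of (A[1][0] + B[0][1] = 4 + 5 = 9, A[1][1] + B[1][1] = 7 + 8 = 15) = 9 (attained at k = 0)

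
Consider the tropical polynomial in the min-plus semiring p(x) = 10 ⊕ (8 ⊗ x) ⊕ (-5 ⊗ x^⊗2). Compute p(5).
p(5) = 5

A tropical monomial a ⊗ x^⊗i evaluates to a + i · x. Evaluating each term at x = 5:
  Term 0 contributes 10 + 0 · 5 = 10
  Term 1 contributes 8 + 1 · 5 = 13
  Term 2 contributes -5 + 2 · 5 = 5
p(5) = ⊕ of these = min[10, 13, 5] = 5.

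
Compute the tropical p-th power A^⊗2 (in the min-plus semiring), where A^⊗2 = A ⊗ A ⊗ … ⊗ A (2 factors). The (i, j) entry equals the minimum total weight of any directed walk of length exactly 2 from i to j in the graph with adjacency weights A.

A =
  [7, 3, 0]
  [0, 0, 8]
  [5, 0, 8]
A^⊗2 =
  [3, 0, 7]
  [0, 0, 0]
  [0, 0, 5]

Each entry (A^⊗2)_ij equals the minimum over all length-2 walks i = v_0 → v_1 → … → v_2 = j of Σ_t A[v_t][v_{t+1}]. For example, for (i, j) = (0, 2) we minimise over 3 possible intermediate vertex sequences; the minimum is 7, attained along the walk 0 → 0 → 2.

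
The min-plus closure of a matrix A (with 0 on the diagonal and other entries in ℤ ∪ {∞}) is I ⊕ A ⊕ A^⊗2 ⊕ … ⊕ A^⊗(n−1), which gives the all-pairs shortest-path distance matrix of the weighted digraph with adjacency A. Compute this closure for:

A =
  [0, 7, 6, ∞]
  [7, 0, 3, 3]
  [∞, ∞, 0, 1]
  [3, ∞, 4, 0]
Closure =
  [0, 7, 6, 7]
  [6, 0, 3, 3]
  [4, 11, 0, 1]
  [3, 10, 4, 0]

This is the Floyd-Warshall all-pairs shortest-path computation. For each intermediate vertex k = 0, 1, …, 3, update dist[i][j] ← min(dist[i][j], dist[i][k] + dist[k][j]). The final matrix gives, for each (i, j), the minimum total weight of any directed path from i to j (possibly empty when i = j).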